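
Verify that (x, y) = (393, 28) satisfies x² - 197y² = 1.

Compute x² = 393² = 154449
Compute 197y² = 197·28² = 197·784 = 154448
x² - 197y² = 154449 - 154448 = 1
Since this equals 1, (393, 28) is a solution.

Yes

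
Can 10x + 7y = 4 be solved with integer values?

Step 1: Compute gcd(10, 7).
gcd(10, 7) = 1

Step 2: Check divisibility.
Does 1 divide 4? 4 = 1 x 4, so yes.

By the theorem on linear Diophantine equations, 10x + 7y = 4 has integer solutions if and only if gcd(10, 7) divides 4. Since 1 | 4, solutions exist.

Yes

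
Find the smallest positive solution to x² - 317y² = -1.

We need x² = 317y² - 1. Try successive y:
y = 1: x² = 317·1² - 1 = 316, not a perfect square
y = 2: x² = 317·2² - 1 = 1267, not a perfect square
y = 3: x² = 317·3² - 1 = 2852, not a perfect square
...
y = 19805: x² = 317·19805² - 1 = 124339453924 = 352618² ✓
Check: 352618² - 317·19805² = 124339453924 - 124339453925 = -1 ✓

x = 352618, y = 19805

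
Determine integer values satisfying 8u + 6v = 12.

Step 1: Check solvability.
gcd(8, 6) = 2
Since 2 divides 12, solutions exist.

Step 2: Apply extended Euclidean algorithm to find gcd.
We find integers such that 8*x0 + 6*y0 = 2

Step 3: Scale the particular solution.
Multiply by 12/2 = 6:
u = 6, v = -6

Step 4: Verify.
8*(6) + 6*(-6) = 12 = 12 ✓

u = 6, v = -6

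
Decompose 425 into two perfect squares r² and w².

We need to find integers r, w > 0 such that r² + w² = 425.
Trying r = 5: w² = 425 - 5² = 425 - 25 = 400
w = 20
Check: 5² + 20² = 25 + 400 = 425 ✓

425 = 5² + 20²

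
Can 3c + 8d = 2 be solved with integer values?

Step 1: Compute gcd(3, 8).
gcd(3, 8) = 1

Step 2: Check divisibility.
Does 1 divide 2? 2 = 1 x 2, so yes.

By the theorem on linear Diophantine equations, 3c + 8d = 2 has integer solutions if and only if gcd(3, 8) divides 2. Since 1 | 2, solutions exist.

Yes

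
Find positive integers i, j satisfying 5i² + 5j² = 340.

Try small values of i and check whether (340 - 5i²)/5 is a perfect square.
i = 2: 5·2² = 20, so 5j² = 340 - 20 = 320, giving j² = 64, j = 8.
Check: 5·2² + 5·8² = 20 + 320 = 340 ✓

i = 2, j = 8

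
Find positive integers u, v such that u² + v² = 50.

Search for u with 50 - u² a perfect square.
u = 1: 50 - 1² = 50 - 1 = 49 = 7² ✓
So u = 1, v = 7.

u = 1, v = 7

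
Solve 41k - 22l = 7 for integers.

Step 1: Check solvability.
gcd(41, 22) = 1
Since 1 divides 7, solutions exist.

Step 2: Apply extended Euclidean algorithm to find gcd.
We find integers such that 41*x0 + 22*y0 = 1

Step 3: Scale the particular solution.
Multiply by 7/1 = 7:
k = 49, l = 91

Step 4: Verify.
41*(49) - 22*(91) = 7 = 7 ✓

k = 49, l = 91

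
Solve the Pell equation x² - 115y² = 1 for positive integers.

We seek the smallest positive integers (x, y) with x² - 115y² = 1, i.e., x² = 115y² + 1.
Try successive y values:
y = 1: x² = 115·1² + 1 = 116, not a perfect square
y = 2: x² = 115·2² + 1 = 461, not a perfect square
y = 3: x² = 115·3² + 1 = 1036, not a perfect square
... continuing the search (or via continued fractions) ...
y = 105: x² = 115·105² + 1 = 1267876, x = 1126 ✓

Verify: 1126² - 115·105² = 1267876 - 1267875 = 1 ✓

x = 1126, y = 105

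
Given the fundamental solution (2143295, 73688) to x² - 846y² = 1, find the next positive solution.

Solutions to x² - Dy² = 1 are generated by powers of (x₀ + y₀√D).
The next solution satisfies x₁ + y₁√846 = (x₀ + y₀√846)², giving:
x₁ = x₀² + 846y₀² = 2143295² + 846·73688² = 4593713457025 + 4593713457024 = 9187426914049
y₁ = 2x₀y₀ = 2·2143295·73688 = 315870243920

Verify: 9187426914049² - 846·315870243920² = 84408813300991931233574401 - 84408813300991931233574400 = 1 ✓

x = 9187426914049, y = 315870243920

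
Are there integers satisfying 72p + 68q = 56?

Step 1: Compute gcd(72, 68).
gcd(72, 68) = 4

Step 2: Check divisibility.
Does 4 divide 56? 56 = 4 x 14, so yes.

By the theorem on linear Diophantine equations, 72p + 68q = 56 has integer solutions if and only if gcd(72, 68) divides 56. Since 4 | 56, solutions exist.

Yes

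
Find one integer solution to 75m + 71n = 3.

Step 1: Check solvability.
gcd(75, 71) = 1
Since 1 divides 3, solutions exist.

Step 2: Apply extended Euclidean algorithm to find gcd.
We find integers such that 75*x0 + 71*y0 = 1

Step 3: Scale the particular solution.
Multiply by 3/1 = 3:
m = 54, n = -57

Step 4: Verify.
75*(54) + 71*(-57) = 3 = 3 ✓

m = 54, n = -57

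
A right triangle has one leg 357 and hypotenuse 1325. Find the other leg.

b² = c² - a² = 1755625 - 127449 = 1628176
b = 1276

1276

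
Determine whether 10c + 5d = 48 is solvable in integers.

Step 1: Compute gcd(10, 5).
gcd(10, 5) = 5

Step 2: Check divisibility.
Does 5 divide 48? 48 = 5 x 9 + 3, so no.

By the theorem on linear Diophantine equations, 10c + 5d = 48 has integer solutions if and only if gcd(10, 5) divides 48. Since 5 does not divide 48, no solutions exist.

No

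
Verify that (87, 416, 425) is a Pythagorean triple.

Compute a² + b²:
87² + 416² = 7569 + 173056 = 180625
Compute c²:
425² = 180625
Since 180625 = 180625, it is a Pythagorean triple.

Yes, it is a Pythagorean triple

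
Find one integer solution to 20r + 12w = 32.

Step 1: Check solvability.
gcd(20, 12) = 4
Since 4 divides 32, solutions exist.

Step 2: Apply extended Euclidean algorithm to find gcd.
We find integers such that 20*x0 + 12*y0 = 4

Step 3: Scale the particular solution.
Multiply by 32/4 = 8:
r = -8, w = 16

Step 4: Verify.
20*(-8) + 12*(16) = 32 = 32 ✓

r = -8, w = 16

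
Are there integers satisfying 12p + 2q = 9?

Step 1: Compute gcd(12, 2).
gcd(12, 2) = 2

Step 2: Check divisibility.
Does 2 divide 9? 9 = 2 x 4 + 1, so no.

By the theorem on linear Diophantine equations, 12p + 2q = 9 has integer solutions if and only if gcd(12, 2) divides 9. Since 2 does not divide 9, no solutions exist.

No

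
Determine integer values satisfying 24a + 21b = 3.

Step 1: Check solvability.
gcd(24, 21) = 3
Since 3 divides 3, solutions exist.

Step 2: Apply extended Euclidean algorithm to find gcd.
We find integers such that 24*x0 + 21*y0 = 3

Step 3: Scale the particular solution.
Multiply by 3/3 = 1:
a = 1, b = -1

Step 4: Verify.
24*(1) + 21*(-1) = 3 = 3 ✓

a = 1, b = -1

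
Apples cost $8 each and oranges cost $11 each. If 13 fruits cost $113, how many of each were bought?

Let a = apples, o = oranges.
a + o = 13
8a + 11o = 113
Substitute o = 13 - a:
8a + 11(13 - a) = 113
(8 - 11)a = 113 - 143
-3a = -30
a = 10, o = 13 - 10 = 3

Apples: 10, Oranges: 3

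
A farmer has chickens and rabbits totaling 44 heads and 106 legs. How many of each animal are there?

Let c = chickens, r = rabbits.
Heads: c + r = 44
Legs: 2c + 4r = 106
From the first equation, c = 44 - r. Substitute:
2(44 - r) + 4r = 106
88 + 2r = 106
r = (106 - 88)/2 = 9
c = 44 - 9 = 35

Chickens: 35, Rabbits: 9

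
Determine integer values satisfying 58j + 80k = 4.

Step 1: Check solvability.
gcd(58, 80) = 2
Since 2 divides 4, solutions exist.

Step 2: Apply extended Euclidean algorithm to find gcd.
We find integers such that 58*x0 + 80*y0 = 2

Step 3: Scale the particular solution.
Multiply by 4/2 = 2:
j = -22, k = 16

Step 4: Verify.
58*(-22) + 80*(16) = 4 = 4 ✓

j = -22, k = 16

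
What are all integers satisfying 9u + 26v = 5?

Step 1: Compute gcd(9, 26) = 1.
Since 1 divides 5, solutions exist.

Step 2: Find a particular solution using extended Euclidean algorithm.
We get u₀ = 15, v₀ = -5.
Check: 9*15 + 26*-5 = 5 = 5 ✓

Step 3: Write the general solution.
u = 15 + (26/1)t = 15 + 26t
v = -5 - (9/1)t = -5 - 9t
for any integer t.

u = 15 + 26t, v = -5 - 9t for integer t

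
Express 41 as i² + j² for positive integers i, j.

We need to find integers i, j > 0 such that i² + j² = 41.
Trying i = 4: j² = 41 - 4² = 41 - 16 = 25
j = 5
Check: 4² + 5² = 16 + 25 = 41 ✓

41 = 4² + 5²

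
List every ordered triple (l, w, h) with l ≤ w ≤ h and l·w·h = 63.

Iterate l from 1 to ⌊63^(1/3)⌋. For each l dividing 63, iterate w ≥ l with w dividing 63/l, and set h = 63/(l·w).
Triples found (4): (1×1×63), (1×3×21), (1×7×9), (3×3×7)

(1×1×63), (1×3×21), (1×7×9), (3×3×7)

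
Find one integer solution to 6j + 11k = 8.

Step 1: Check solvability.
gcd(6, 11) = 1
Since 1 divides 8, solutions exist.

Step 2: Apply extended Euclidean algorithm to find gcd.
We find integers such that 6*x0 + 11*y0 = 1

Step 3: Scale the particular solution.
Multiply by 8/1 = 8:
j = 16, k = -8

Step 4: Verify.
6*(16) + 11*(-8) = 8 = 8 ✓

j = 16, k = -8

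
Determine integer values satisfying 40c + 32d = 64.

Step 1: Check solvability.
gcd(40, 32) = 8
Since 8 divides 64, solutions exist.

Step 2: Apply extended Euclidean algorithm to find gcd.
We find integers such that 40*x0 + 32*y0 = 8

Step 3: Scale the particular solution.
Multiply by 64/8 = 8:
c = 8, d = -8

Step 4: Verify.
40*(8) + 32*(-8) = 64 = 64 ✓

c = 8, d = -8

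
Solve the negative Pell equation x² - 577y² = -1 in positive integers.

We need x² = 577y² - 1. Try successive y:
y = 1: x² = 577·1² - 1 = 576 = 24² ✓
Check: 24² - 577·1² = 576 - 577 = -1 ✓

x = 24, y = 1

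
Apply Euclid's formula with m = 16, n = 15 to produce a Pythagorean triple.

a = m² - n² = 16² - 15² = 256 - 225 = 31
b = 2mn = 2·16·15 = 480
c = m² + n² = 256 + 225 = 481
Verify: 31² + 480² = 961 + 230400 = 231361 = 481² ✓

(31, 480, 481)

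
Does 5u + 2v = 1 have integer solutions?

Step 1: Compute gcd(5, 2).
gcd(5, 2) = 1

Step 2: Check divisibility.
Does 1 divide 1? 1 = 1 x 1, so yes.

By the theorem on linear Diophantine equations, 5u + 2v = 1 has integer solutions if and only if gcd(5, 2) divides 1. Since 1 | 1, solutions exist.

Yes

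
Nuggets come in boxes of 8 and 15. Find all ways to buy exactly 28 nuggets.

We need non-negative integers (x, y) with 8x + 15y = 28.
For each x in 0..3, check if 28 - 8x is a non-negative multiple of 15.
No x yields an integer y ≥ 0.

No solution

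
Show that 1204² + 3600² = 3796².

Compute a² + b² = 1204² + 3600² = 1449616 + 12960000 = 14409616
Compute c² = 3796² = 14409616
Since 14409616 = 14409616, confirmed.

Yes, it is a Pythagorean triple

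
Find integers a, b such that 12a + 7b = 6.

Step 1: Check solvability.
gcd(12, 7) = 1
Since 1 divides 6, solutions exist.

Step 2: Apply extended Euclidean algorithm to find gcd.
We find integers such that 12*x0 + 7*y0 = 1

Step 3: Scale the particular solution.
Multiply by 6/1 = 6:
a = 18, b = -30

Step 4: Verify.
12*(18) + 7*(-30) = 6 = 6 ✓

a = 18, b = -30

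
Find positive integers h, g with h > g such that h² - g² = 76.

Factor: h² - g² = (h+g)(h-g) = 76.
We need two factors of 76 with the same parity.
Use h+g = 38 and h-g = 2 (product 38·2 = 76).
Adding: 2h = 40, so h = 20.
Subtracting: 2g = 36, so g = 18.
Check: 20² - 18² = 400 - 324 = 76 ✓

h = 20, g = 18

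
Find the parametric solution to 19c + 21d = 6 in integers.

Step 1: Compute gcd(19, 21) = 1.
Since 1 divides 6, solutions exist.

Step 2: Find a particular solution using extended Euclidean algorithm.
We get c₀ = 60, d₀ = -54.
Check: 19*60 + 21*-54 = 6 = 6 ✓

Step 3: Write the general solution.
c = 60 + (21/1)t = 60 + 21t
d = -54 - (19/1)t = -54 - 19t
for any integer t.

c = 60 + 21t, d = -54 - 19t for integer t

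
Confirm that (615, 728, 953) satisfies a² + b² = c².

Compute a² + b² = 615² + 728² = 378225 + 529984 = 908209
Compute c² = 953² = 908209
Since 908209 = 908209, confirmed.

Yes, it is a Pythagorean triple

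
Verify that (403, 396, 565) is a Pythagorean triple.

Compute a² + b²:
403² + 396² = 162409 + 156816 = 319225
Compute c²:
565² = 319225
Since 319225 = 319225, it is a Pythagorean triple.

Yes, it is a Pythagorean triple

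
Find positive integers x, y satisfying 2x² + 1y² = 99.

Try small values of x and check whether (99 - 2x²)/1 is a perfect square.
x = 5: 2·5² = 50, so 1y² = 99 - 50 = 49, giving y² = 49, y = 7.
Check: 2·5² + 1·7² = 50 + 49 = 99 ✓

x = 5, y = 7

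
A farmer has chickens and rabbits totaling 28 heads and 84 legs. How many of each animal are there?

Let c = chickens, r = rabbits.
Heads: c + r = 28
Legs: 2c + 4r = 84
From the first equation, c = 28 - r. Substitute:
2(28 - r) + 4r = 84
56 + 2r = 84
r = (84 - 56)/2 = 14
c = 28 - 14 = 14

Chickens: 14, Rabbits: 14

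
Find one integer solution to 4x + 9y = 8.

Step 1: Check solvability.
gcd(4, 9) = 1
Since 1 divides 8, solutions exist.

Step 2: Apply extended Euclidean algorithm to find gcd.
We find integers such that 4*x0 + 9*y0 = 1

Step 3: Scale the particular solution.
Multiply by 8/1 = 8:
x = -16, y = 8

Step 4: Verify.
4*(-16) + 9*(8) = 8 = 8 ✓

x = -16, y = 8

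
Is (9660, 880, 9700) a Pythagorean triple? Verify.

Compute a² + b² = 9660² + 880² = 93315600 + 774400 = 94090000
Compute c² = 9700² = 94090000
Since 94090000 = 94090000, confirmed.

Yes, it is a Pythagorean triple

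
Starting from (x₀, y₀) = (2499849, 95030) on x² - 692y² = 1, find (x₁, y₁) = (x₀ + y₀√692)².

Solutions to x² - Dy² = 1 are generated by powers of (x₀ + y₀√D).
The next solution satisfies x₁ + y₁√692 = (x₀ + y₀√692)², giving:
x₁ = x₀² + 692y₀² = 2499849² + 692·95030² = 6249245022801 + 6249245022800 = 12498490045601
y₁ = 2x₀y₀ = 2·2499849·95030 = 475121300940

Verify: 12498490045601² - 692·475121300940² = 156212253419987287059451201 - 156212253419987287059451200 = 1 ✓

x = 12498490045601, y = 475121300940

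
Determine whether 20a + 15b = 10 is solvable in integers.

Step 1: Compute gcd(20, 15).
gcd(20, 15) = 5

Step 2: Check divisibility.
Does 5 divide 10? 10 = 5 x 2, so yes.

By the theorem on linear Diophantine equations, 20a + 15b = 10 has integer solutions if and only if gcd(20, 15) divides 10. Since 5 | 10, solutions exist.

Yes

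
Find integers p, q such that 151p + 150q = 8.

Step 1: Check solvability.
gcd(151, 150) = 1
Since 1 divides 8, solutions exist.

Step 2: Apply extended Euclidean algorithm to find gcd.
We find integers such that 151*x0 + 150*y0 = 1

Step 3: Scale the particular solution.
Multiply by 8/1 = 8:
p = 8, q = -8

Step 4: Verify.
151*(8) + 150*(-8) = 8 = 8 ✓

p = 8, q = -8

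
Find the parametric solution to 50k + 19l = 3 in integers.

Step 1: Compute gcd(50, 19) = 1.
Since 1 divides 3, solutions exist.

Step 2: Find a particular solution using extended Euclidean algorithm.
We get k₀ = 24, l₀ = -63.
Check: 50*24 + 19*-63 = 3 = 3 ✓

Step 3: Write the general solution.
k = 24 + (19/1)t = 24 + 19t
l = -63 - (50/1)t = -63 - 50t
for any integer t.

k = 24 + 19t, l = -63 - 50t for integer t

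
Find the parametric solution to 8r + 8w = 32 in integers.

Step 1: Compute gcd(8, 8) = 8.
Since 8 divides 32, solutions exist.

Step 2: Find a particular solution using extended Euclidean algorithm.
We get r₀ = 0, w₀ = 4.
Check: 8*0 + 8*4 = 32 = 32 ✓

Step 3: Write the general solution.
r = 0 + (8/8)t = 0 + 1t
w = 4 - (8/8)t = 4 - 1t
for any integer t.

r = 0 + 1t, w = 4 - 1t for integer t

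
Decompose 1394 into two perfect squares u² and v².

We need to find integers u, v > 0 such that u² + v² = 1394.
Trying u = 5: v² = 1394 - 5² = 1394 - 25 = 1369
v = 37
Check: 5² + 37² = 25 + 1369 = 1394 ✓

1394 = 5² + 37²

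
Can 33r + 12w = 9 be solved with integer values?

Step 1: Compute gcd(33, 12).
gcd(33, 12) = 3

Step 2: Check divisibility.
Does 3 divide 9? 9 = 3 x 3, so yes.

By the theorem on linear Diophantine equations, 33r + 12w = 9 has integer solutions if and only if gcd(33, 12) divides 9. Since 3 | 9, solutions exist.

Yes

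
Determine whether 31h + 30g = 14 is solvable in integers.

Step 1: Compute gcd(31, 30).
gcd(31, 30) = 1

Step 2: Check divisibility.
Does 1 divide 14? 14 = 1 x 14, so yes.

By the theorem on linear Diophantine equations, 31h + 30g = 14 has integer solutions if and only if gcd(31, 30) divides 14. Since 1 | 14, solutions exist.

Yes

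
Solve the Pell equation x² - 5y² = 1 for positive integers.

We seek the smallest positive integers (x, y) with x² - 5y² = 1, i.e., x² = 5y² + 1.
Try successive y values:
y = 1: x² = 5·1² + 1 = 6, not a perfect square
y = 2: x² = 5·2² + 1 = 21, not a perfect square
y = 3: x² = 5·3² + 1 = 46, not a perfect square
... continuing the search (or via continued fractions) ...
y = 4: x² = 5·4² + 1 = 81, x = 9 ✓

Verify: 9² - 5·4² = 81 - 80 = 1 ✓

x = 9, y = 4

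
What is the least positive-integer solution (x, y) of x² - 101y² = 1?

We seek the smallest positive integers (x, y) with x² - 101y² = 1, i.e., x² = 101y² + 1.
Try successive y values:
y = 1: x² = 101·1² + 1 = 102, not a perfect square
y = 2: x² = 101·2² + 1 = 405, not a perfect square
y = 3: x² = 101·3² + 1 = 910, not a perfect square
... continuing the search (or via continued fractions) ...
y = 20: x² = 101·20² + 1 = 40401, x = 201 ✓

Verify: 201² - 101·20² = 40401 - 40400 = 1 ✓

x = 201, y = 20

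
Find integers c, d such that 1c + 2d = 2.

Step 1: Check solvability.
gcd(1, 2) = 1
Since 1 divides 2, solutions exist.

Step 2: Apply extended Euclidean algorithm to find gcd.
We find integers such that 1*x0 + 2*y0 = 1

Step 3: Scale the particular solution.
Multiply by 2/1 = 2:
c = 2, d = 0

Step 4: Verify.
1*(2) + 2*(0) = 2 = 2 ✓

c = 2, d = 0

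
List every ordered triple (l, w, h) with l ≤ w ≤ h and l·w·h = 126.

Iterate l from 1 to ⌊126^(1/3)⌋. For each l dividing 126, iterate w ≥ l with w dividing 126/l, and set h = 126/(l·w).
Triples found (10): (1×1×126), (1×2×63), (1×3×42), (1×6×21), (1×7×18), (1×9×14), (2×3×21), (2×7×9), (3×3×14), (3×6×7)

(1×1×126), (1×2×63), (1×3×42), (1×6×21), (1×7×18), (1×9×14), (2×3×21), (2×7×9), (3×3×14), (3×6×7)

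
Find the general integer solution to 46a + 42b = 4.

Step 1: Compute gcd(46, 42) = 2.
Since 2 divides 4, solutions exist.

Step 2: Find a particular solution using extended Euclidean algorithm.
We get a₀ = -20, b₀ = 22.
Check: 46*-20 + 42*22 = 4 = 4 ✓

Step 3: Write the general solution.
a = -20 + (42/2)t = -20 + 21t
b = 22 - (46/2)t = 22 - 23t
for any integer t.

a = -20 + 21t, b = 22 - 23t for integer t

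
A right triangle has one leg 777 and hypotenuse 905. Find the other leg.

b² = c² - a² = 819025 - 603729 = 215296
b = 464

464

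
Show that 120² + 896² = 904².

Compute a² + b² = 120² + 896² = 14400 + 802816 = 817216
Compute c² = 904² = 817216
Since 817216 = 817216, confirmed.

Yes, it is a Pythagorean triple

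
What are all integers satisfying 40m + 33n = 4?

Step 1: Compute gcd(40, 33) = 1.
Since 1 divides 4, solutions exist.

Step 2: Find a particular solution using extended Euclidean algorithm.
We get m₀ = -56, n₀ = 68.
Check: 40*-56 + 33*68 = 4 = 4 ✓

Step 3: Write the general solution.
m = -56 + (33/1)t = -56 + 33t
n = 68 - (40/1)t = 68 - 40t
for any integer t.

m = -56 + 33t, n = 68 - 40t for integer t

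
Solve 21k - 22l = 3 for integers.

Step 1: Check solvability.
gcd(21, 22) = 1
Since 1 divides 3, solutions exist.

Step 2: Apply extended Euclidean algorithm to find gcd.
We find integers such that 21*x0 + 22*y0 = 1

Step 3: Scale the particular solution.
Multiply by 3/1 = 3:
k = -3, l = -3

Step 4: Verify.
21*(-3) - 22*(-3) = 3 = 3 ✓

k = -3, l = -3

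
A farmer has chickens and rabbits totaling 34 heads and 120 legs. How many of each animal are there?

Let c = chickens, r = rabbits.
Heads: c + r = 34
Legs: 2c + 4r = 120
From the first equation, c = 34 - r. Substitute:
2(34 - r) + 4r = 120
68 + 2r = 120
r = (120 - 68)/2 = 26
c = 34 - 26 = 8

Chickens: 8, Rabbits: 26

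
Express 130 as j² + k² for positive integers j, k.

We need to find integers j, k > 0 such that j² + k² = 130.
Trying j = 3: k² = 130 - 3² = 130 - 9 = 121
k = 11
Check: 3² + 11² = 9 + 121 = 130 ✓

130 = 3² + 11²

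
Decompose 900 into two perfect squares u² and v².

We need to find integers u, v > 0 such that u² + v² = 900.
Trying u = 18: v² = 900 - 18² = 900 - 324 = 576
v = 24
Check: 18² + 24² = 324 + 576 = 900 ✓

900 = 18² + 24²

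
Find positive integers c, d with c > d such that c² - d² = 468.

Factor: c² - d² = (c+d)(c-d) = 468.
We need two factors of 468 with the same parity.
Use c+d = 234 and c-d = 2 (product 234·2 = 468).
Adding: 2c = 236, so c = 118.
Subtracting: 2d = 232, so d = 116.
Check: 118² - 116² = 13924 - 13456 = 468 ✓

c = 118, d = 116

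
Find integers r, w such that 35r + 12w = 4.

Step 1: Check solvability.
gcd(35, 12) = 1
Since 1 divides 4, solutions exist.

Step 2: Apply extended Euclidean algorithm to find gcd.
We find integers such that 35*x0 + 12*y0 = 1

Step 3: Scale the particular solution.
Multiply by 4/1 = 4:
r = -4, w = 12

Step 4: Verify.
35*(-4) + 12*(12) = 4 = 4 ✓

r = -4, w = 12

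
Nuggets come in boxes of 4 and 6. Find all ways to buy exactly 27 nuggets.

We need non-negative integers (x, y) with 4x + 6y = 27.
For each x in 0..6, check if 27 - 4x is a non-negative multiple of 6.
No x yields an integer y ≥ 0.

No solution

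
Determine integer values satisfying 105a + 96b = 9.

Step 1: Check solvability.
gcd(105, 96) = 3
Since 3 divides 9, solutions exist.

Step 2: Apply extended Euclidean algorithm to find gcd.
We find integers such that 105*x0 + 96*y0 = 3

Step 3: Scale the particular solution.
Multiply by 9/3 = 3:
a = 33, b = -36

Step 4: Verify.
105*(33) + 96*(-36) = 9 = 9 ✓

a = 33, b = -36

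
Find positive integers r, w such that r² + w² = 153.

Search for r with 153 - r² a perfect square.
r = 3: 153 - 3² = 153 - 9 = 144 = 12² ✓
So r = 3, w = 12.

r = 3, w = 12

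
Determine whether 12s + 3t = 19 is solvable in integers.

Step 1: Compute gcd(12, 3).
gcd(12, 3) = 3

Step 2: Check divisibility.
Does 3 divide 19? 19 = 3 x 6 + 1, so no.

By the theorem on linear Diophantine equations, 12s + 3t = 19 has integer solutions if and only if gcd(12, 3) divides 19. Since 3 does not divide 19, no solutions exist.

No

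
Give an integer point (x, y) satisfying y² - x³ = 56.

Try small integer x values and check whether x³ + 56 is a perfect square.
x = 2: x³ + 56 = 2³ + 56 = 8 + 56 = 64
Is 64 a perfect square? 8² = 64 ✓
So (x, y) = (2, -8) is a solution.

x = 2, y = -8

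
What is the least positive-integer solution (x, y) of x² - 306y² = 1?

We seek the smallest positive integers (x, y) with x² - 306y² = 1, i.e., x² = 306y² + 1.
Try successive y values:
y = 1: x² = 306·1² + 1 = 307, not a perfect square
y = 2: x² = 306·2² + 1 = 1225, x = 35 ✓

Verify: 35² - 306·2² = 1225 - 1224 = 1 ✓

x = 35, y = 2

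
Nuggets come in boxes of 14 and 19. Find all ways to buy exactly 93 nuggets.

We need non-negative integers (x, y) with 14x + 19y = 93.
For each x in 0..6, check if 93 - 14x is a non-negative multiple of 19.
No x yields an integer y ≥ 0.

No solution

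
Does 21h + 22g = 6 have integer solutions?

Step 1: Compute gcd(21, 22).
gcd(21, 22) = 1

Step 2: Check divisibility.
Does 1 divide 6? 6 = 1 x 6, so yes.

By the theorem on linear Diophantine equations, 21h + 22g = 6 has integer solutions if and only if gcd(21, 22) divides 6. Since 1 | 6, solutions exist.

Yes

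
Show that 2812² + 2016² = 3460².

Compute a² + b² = 2812² + 2016² = 7907344 + 4064256 = 11971600
Compute c² = 3460² = 11971600
Since 11971600 = 11971600, confirmed.

Yes, it is a Pythagorean triple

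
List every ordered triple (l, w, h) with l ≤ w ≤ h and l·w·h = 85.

Iterate l from 1 to ⌊85^(1/3)⌋. For each l dividing 85, iterate w ≥ l with w dividing 85/l, and set h = 85/(l·w).
Triples found (2): (1×1×85), (1×5×17)

(1×1×85), (1×5×17)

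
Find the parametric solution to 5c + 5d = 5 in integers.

Step 1: Compute gcd(5, 5) = 5.
Since 5 divides 5, solutions exist.

Step 2: Find a particular solution using extended Euclidean algorithm.
We get c₀ = 0, d₀ = 1.
Check: 5*0 + 5*1 = 5 = 5 ✓

Step 3: Write the general solution.
c = 0 + (5/5)t = 0 + 1t
d = 1 - (5/5)t = 1 - 1t
for any integer t.

c = 0 + 1t, d = 1 - 1t for integer t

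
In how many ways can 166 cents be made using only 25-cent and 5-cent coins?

We need non-negative integers (x, y) with 25x + 5y = 166.
For each x from 0 to 6, check if (166 - 25x) is a non-negative multiple of 5.
Solutions (x, y): none
Count: 0

0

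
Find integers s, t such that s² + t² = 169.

We need to find integers s, t > 0 such that s² + t² = 169.
Trying s = 5: t² = 169 - 5² = 169 - 25 = 144
t = 12
Check: 5² + 12² = 25 + 144 = 169 ✓

169 = 5² + 12²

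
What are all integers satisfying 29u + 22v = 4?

Step 1: Compute gcd(29, 22) = 1.
Since 1 divides 4, solutions exist.

Step 2: Find a particular solution using extended Euclidean algorithm.
We get u₀ = -12, v₀ = 16.
Check: 29*-12 + 22*16 = 4 = 4 ✓

Step 3: Write the general solution.
u = -12 + (22/1)t = -12 + 22t
v = 16 - (29/1)t = 16 - 29t
for any integer t.

u = -12 + 22t, v = 16 - 29t for integer t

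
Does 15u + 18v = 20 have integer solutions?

Step 1: Compute gcd(15, 18).
gcd(15, 18) = 3

Step 2: Check divisibility.
Does 3 divide 20? 20 = 3 x 6 + 2, so no.

By the theorem on linear Diophantine equations, 15u + 18v = 20 has integer solutions if and only if gcd(15, 18) divides 20. Since 3 does not divide 20, no solutions exist.

No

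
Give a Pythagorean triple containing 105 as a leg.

We need the other leg and hypotenuse such that 105² + x² = c².
Take x = 208, c = 233: 105² + 208² = 11025 + 43264 = 54289 = 233² ✓
Triple: (105, 208, 233)

(105, 208, 233)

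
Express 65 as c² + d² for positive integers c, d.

We need to find integers c, d > 0 such that c² + d² = 65.
Trying c = 1: d² = 65 - 1² = 65 - 1 = 64
d = 8
Check: 1² + 8² = 1 + 64 = 65 ✓

65 = 1² + 8²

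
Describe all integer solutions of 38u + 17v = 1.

Step 1: Compute gcd(38, 17) = 1.
Since 1 divides 1, solutions exist.

Step 2: Find a particular solution using extended Euclidean algorithm.
We get u₀ = -4, v₀ = 9.
Check: 38*-4 + 17*9 = 1 = 1 ✓

Step 3: Write the general solution.
u = -4 + (17/1)t = -4 + 17t
v = 9 - (38/1)t = 9 - 38t
for any integer t.

u = -4 + 17t, v = 9 - 38t for integer t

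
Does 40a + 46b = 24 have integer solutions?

Step 1: Compute gcd(40, 46).
gcd(40, 46) = 2

Step 2: Check divisibility.
Does 2 divide 24? 24 = 2 x 12, so yes.

By the theorem on linear Diophantine equations, 40a + 46b = 24 has integer solutions if and only if gcd(40, 46) divides 24. Since 2 | 24, solutions exist.

Yes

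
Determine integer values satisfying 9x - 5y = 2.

Step 1: Check solvability.
gcd(9, 5) = 1
Since 1 divides 2, solutions exist.

Step 2: Apply extended Euclidean algorithm to find gcd.
We find integers such that 9*x0 + 5*y0 = 1

Step 3: Scale the particular solution.
Multiply by 2/1 = 2:
x = -2, y = -4

Step 4: Verify.
9*(-2) - 5*(-4) = 2 = 2 ✓

x = -2, y = -4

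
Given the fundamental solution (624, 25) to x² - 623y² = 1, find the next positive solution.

Solutions to x² - Dy² = 1 are generated by powers of (x₀ + y₀√D).
The next solution satisfies x₁ + y₁√623 = (x₀ + y₀√623)², giving:
x₁ = x₀² + 623y₀² = 624² + 623·25² = 389376 + 389375 = 778751
y₁ = 2x₀y₀ = 2·624·25 = 31200

Verify: 778751² - 623·31200² = 606453120001 - 606453120000 = 1 ✓

x = 778751, y = 31200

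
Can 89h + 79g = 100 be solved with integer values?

Step 1: Compute gcd(89, 79).
gcd(89, 79) = 1

Step 2: Check divisibility.
Does 1 divide 100? 100 = 1 x 100, so yes.

By the theorem on linear Diophantine equations, 89h + 79g = 100 has integer solutions if and only if gcd(89, 79) divides 100. Since 1 | 100, solutions exist.

Yes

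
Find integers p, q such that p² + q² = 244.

We need to find integers p, q > 0 such that p² + q² = 244.
Trying p = 10: q² = 244 - 10² = 244 - 100 = 144
q = 12
Check: 10² + 12² = 100 + 144 = 244 ✓

244 = 10² + 12²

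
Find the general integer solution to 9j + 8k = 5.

Step 1: Compute gcd(9, 8) = 1.
Since 1 divides 5, solutions exist.

Step 2: Find a particular solution using extended Euclidean algorithm.
We get j₀ = 5, k₀ = -5.
Check: 9*5 + 8*-5 = 5 = 5 ✓

Step 3: Write the general solution.
j = 5 + (8/1)t = 5 + 8t
k = -5 - (9/1)t = -5 - 9t
for any integer t.

j = 5 + 8t, k = -5 - 9t for integer t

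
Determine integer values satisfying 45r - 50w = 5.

Step 1: Check solvability.
gcd(45, 50) = 5
Since 5 divides 5, solutions exist.

Step 2: Apply extended Euclidean algorithm to find gcd.
We find integers such that 45*x0 + 50*y0 = 5

Step 3: Scale the particular solution.
Multiply by 5/5 = 1:
r = -1, w = -1

Step 4: Verify.
45*(-1) - 50*(-1) = 5 = 5 ✓

r = -1, w = -1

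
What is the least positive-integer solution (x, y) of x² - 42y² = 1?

We seek the smallest positive integers (x, y) with x² - 42y² = 1, i.e., x² = 42y² + 1.
Try successive y values:
y = 1: x² = 42·1² + 1 = 43, not a perfect square
y = 2: x² = 42·2² + 1 = 169, x = 13 ✓

Verify: 13² - 42·2² = 169 - 168 = 1 ✓

x = 13, y = 2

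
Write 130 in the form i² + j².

We need to find integers i, j > 0 such that i² + j² = 130.
Trying i = 3: j² = 130 - 3² = 130 - 9 = 121
j = 11
Check: 3² + 11² = 9 + 121 = 130 ✓

130 = 3² + 11²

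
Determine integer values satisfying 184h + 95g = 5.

Step 1: Check solvability.
gcd(184, 95) = 1
Since 1 divides 5, solutions exist.

Step 2: Apply extended Euclidean algorithm to find gcd.
We find integers such that 184*x0 + 95*y0 = 1

Step 3: Scale the particular solution.
Multiply by 5/1 = 5:
h = -80, g = 155

Step 4: Verify.
184*(-80) + 95*(155) = 5 = 5 ✓

h = -80, g = 155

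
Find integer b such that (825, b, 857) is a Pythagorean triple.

b² = c² - a² = 857² - 825² = 734449 - 680625 = 53824
b = sqrt(53824) = 232

232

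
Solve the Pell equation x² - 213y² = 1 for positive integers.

We seek the smallest positive integers (x, y) with x² - 213y² = 1, i.e., x² = 213y² + 1.
Try successive y values:
y = 1: x² = 213·1² + 1 = 214, not a perfect square
y = 2: x² = 213·2² + 1 = 853, not a perfect square
y = 3: x² = 213·3² + 1 = 1918, not a perfect square
... continuing the search (or via continued fractions) ...
y = 13320: x² = 213·13320² + 1 = 37790971201, x = 194399 ✓

Verify: 194399² - 213·13320² = 37790971201 - 37790971200 = 1 ✓

x = 194399, y = 13320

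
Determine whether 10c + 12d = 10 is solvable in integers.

Step 1: Compute gcd(10, 12).
gcd(10, 12) = 2

Step 2: Check divisibility.
Does 2 divide 10? 10 = 2 x 5, so yes.

By the theorem on linear Diophantine equations, 10c + 12d = 10 has integer solutions if and only if gcd(10, 12) divides 10. Since 2 | 10, solutions exist.

Yes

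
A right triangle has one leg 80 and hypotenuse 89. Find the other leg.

a² = c² - b² = 7921 - 6400 = 1521
a = 39

39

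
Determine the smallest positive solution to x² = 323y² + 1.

We seek the smallest positive integers (x, y) with x² - 323y² = 1, i.e., x² = 323y² + 1.
Try successive y values:
y = 1: x² = 323·1² + 1 = 324, x = 18 ✓

Verify: 18² - 323·1² = 324 - 323 = 1 ✓

x = 18, y = 1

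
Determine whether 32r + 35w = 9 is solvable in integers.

Step 1: Compute gcd(32, 35).
gcd(32, 35) = 1

Step 2: Check divisibility.
Does 1 divide 9? 9 = 1 x 9, so yes.

By the theorem on linear Diophantine equations, 32r + 35w = 9 has integer solutions if and only if gcd(32, 35) divides 9. Since 1 | 9, solutions exist.

Yes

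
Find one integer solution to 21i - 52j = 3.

Step 1: Check solvability.
gcd(21, 52) = 1
Since 1 divides 3, solutions exist.

Step 2: Apply extended Euclidean algorithm to find gcd.
We find integers such that 21*x0 + 52*y0 = 1

Step 3: Scale the particular solution.
Multiply by 3/1 = 3:
i = 15, j = 6

Step 4: Verify.
21*(15) - 52*(6) = 3 = 3 ✓

i = 15, j = 6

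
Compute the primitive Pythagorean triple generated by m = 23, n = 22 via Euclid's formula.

a = m² - n² = 23² - 22² = 529 - 484 = 45
b = 2mn = 2·23·22 = 1012
c = m² + n² = 529 + 484 = 1013
Verify: 45² + 1012² = 2025 + 1024144 = 1026169 = 1013² ✓

(45, 1012, 1013)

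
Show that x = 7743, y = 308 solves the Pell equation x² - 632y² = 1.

Compute x² = 7743² = 59954049
Compute 632y² = 632·308² = 632·94864 = 59954048
x² - 632y² = 59954049 - 59954048 = 1
Since this equals 1, (7743, 308) is a solution.

Yes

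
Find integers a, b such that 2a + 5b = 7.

Step 1: Check solvability.
gcd(2, 5) = 1
Since 1 divides 7, solutions exist.

Step 2: Apply extended Euclidean algorithm to find gcd.
We find integers such that 2*x0 + 5*y0 = 1

Step 3: Scale the particular solution.
Multiply by 7/1 = 7:
a = -14, b = 7

Step 4: Verify.
2*(-14) + 5*(7) = 7 = 7 ✓

a = -14, b = 7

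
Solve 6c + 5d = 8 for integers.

Step 1: Check solvability.
gcd(6, 5) = 1
Since 1 divides 8, solutions exist.

Step 2: Apply extended Euclidean algorithm to find gcd.
We find integers such that 6*x0 + 5*y0 = 1

Step 3: Scale the particular solution.
Multiply by 8/1 = 8:
c = 8, d = -8

Step 4: Verify.
6*(8) + 5*(-8) = 8 = 8 ✓

c = 8, d = -8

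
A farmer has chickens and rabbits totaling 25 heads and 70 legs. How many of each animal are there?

Let c = chickens, r = rabbits.
Heads: c + r = 25
Legs: 2c + 4r = 70
From the first equation, c = 25 - r. Substitute:
2(25 - r) + 4r = 70
50 + 2r = 70
r = (70 - 50)/2 = 10
c = 25 - 10 = 15

Chickens: 15, Rabbits: 10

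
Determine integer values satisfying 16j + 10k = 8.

Step 1: Check solvability.
gcd(16, 10) = 2
Since 2 divides 8, solutions exist.

Step 2: Apply extended Euclidean algorithm to find gcd.
We find integers such that 16*x0 + 10*y0 = 2

Step 3: Scale the particular solution.
Multiply by 8/2 = 4:
j = 8, k = -12

Step 4: Verify.
16*(8) + 10*(-12) = 8 = 8 ✓

j = 8, k = -12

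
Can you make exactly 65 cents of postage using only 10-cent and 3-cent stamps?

We need non-negative x, y with 10x + 3y = 65.
gcd(10, 3) = 1 divides 65, so integer solutions exist.
Search for a non-negative one: x = 2 gives 3y = 65 - 20 = 45, so y = 15.
Check: 10·2 + 3·15 = 65 ✓

Yes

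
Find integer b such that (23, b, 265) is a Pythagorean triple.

b² = c² - a² = 265² - 23² = 70225 - 529 = 69696
b = sqrt(69696) = 264

264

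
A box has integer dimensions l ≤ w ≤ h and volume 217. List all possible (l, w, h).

Iterate l from 1 to ⌊217^(1/3)⌋. For each l dividing 217, iterate w ≥ l with w dividing 217/l, and set h = 217/(l·w).
Triples found (2): (1×1×217), (1×7×31)

(1×1×217), (1×7×31)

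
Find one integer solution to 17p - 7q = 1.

Step 1: Check solvability.
gcd(17, 7) = 1
Since 1 divides 1, solutions exist.

Step 2: Apply extended Euclidean algorithm to find gcd.
We find integers such that 17*x0 + 7*y0 = 1

Step 3: Scale the particular solution.
Multiply by 1/1 = 1:
p = -2, q = -5

Step 4: Verify.
17*(-2) - 7*(-5) = 1 = 1 ✓

p = -2, q = -5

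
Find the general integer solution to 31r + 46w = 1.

Step 1: Compute gcd(31, 46) = 1.
Since 1 divides 1, solutions exist.

Step 2: Find a particular solution using extended Euclidean algorithm.
We get r₀ = 3, w₀ = -2.
Check: 31*3 + 46*-2 = 1 = 1 ✓

Step 3: Write the general solution.
r = 3 + (46/1)t = 3 + 46t
w = -2 - (31/1)t = -2 - 31t
for any integer t.

r = 3 + 46t, w = -2 - 31t for integer t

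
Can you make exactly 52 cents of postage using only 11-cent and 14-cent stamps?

We need non-negative x, y with 11x + 14y = 52.
gcd(11, 14) = 1 divides 52, so integer solutions exist, but checking x = 0..4 shows none with y ≥ 0.
So 52 cannot be made with non-negative stamp counts.

No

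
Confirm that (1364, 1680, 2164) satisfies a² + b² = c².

Compute a² + b² = 1364² + 1680² = 1860496 + 2822400 = 4682896
Compute c² = 2164² = 4682896
Since 4682896 = 4682896, confirmed.

Yes, it is a Pythagorean triple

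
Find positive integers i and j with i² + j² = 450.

We need to find integers i, j > 0 such that i² + j² = 450.
Trying i = 3: j² = 450 - 3² = 450 - 9 = 441
j = 21
Check: 3² + 21² = 9 + 441 = 450 ✓

450 = 3² + 21²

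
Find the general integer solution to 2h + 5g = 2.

Step 1: Compute gcd(2, 5) = 1.
Since 1 divides 2, solutions exist.

Step 2: Find a particular solution using extended Euclidean algorithm.
We get h₀ = -4, g₀ = 2.
Check: 2*-4 + 5*2 = 2 = 2 ✓

Step 3: Write the general solution.
h = -4 + (5/1)t = -4 + 5t
g = 2 - (2/1)t = 2 - 2t
for any integer t.

h = -4 + 5t, g = 2 - 2t for integer t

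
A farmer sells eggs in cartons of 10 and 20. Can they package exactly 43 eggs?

We need non-negative a, b with 10a + 20b = 43.
gcd(10, 20) = 10, and 10 does not divide 43.
No integer solutions exist.

No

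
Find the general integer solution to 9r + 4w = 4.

Step 1: Compute gcd(9, 4) = 1.
Since 1 divides 4, solutions exist.

Step 2: Find a particular solution using extended Euclidean algorithm.
We get r₀ = 4, w₀ = -8.
Check: 9*4 + 4*-8 = 4 = 4 ✓

Step 3: Write the general solution.
r = 4 + (4/1)t = 4 + 4t
w = -8 - (9/1)t = -8 - 9t
for any integer t.

r = 4 + 4t, w = -8 - 9t for integer t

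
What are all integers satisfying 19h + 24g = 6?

Step 1: Compute gcd(19, 24) = 1.
Since 1 divides 6, solutions exist.

Step 2: Find a particular solution using extended Euclidean algorithm.
We get h₀ = -30, g₀ = 24.
Check: 19*-30 + 24*24 = 6 = 6 ✓

Step 3: Write the general solution.
h = -30 + (24/1)t = -30 + 24t
g = 24 - (19/1)t = 24 - 19t
for any integer t.

h = -30 + 24t, g = 24 - 19t for integer t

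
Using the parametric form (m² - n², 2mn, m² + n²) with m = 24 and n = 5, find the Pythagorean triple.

a = m² - n² = 24² - 5² = 576 - 25 = 551
b = 2mn = 2·24·5 = 240
c = m² + n² = 576 + 25 = 601
Verify: 551² + 240² = 303601 + 57600 = 361201 = 601² ✓

(551, 240, 601)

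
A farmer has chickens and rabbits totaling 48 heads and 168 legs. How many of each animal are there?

Let c = chickens, r = rabbits.
Heads: c + r = 48
Legs: 2c + 4r = 168
From the first equation, c = 48 - r. Substitute:
2(48 - r) + 4r = 168
96 + 2r = 168
r = (168 - 96)/2 = 36
c = 48 - 36 = 12

Chickens: 12, Rabbits: 36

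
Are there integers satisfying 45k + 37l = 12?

Step 1: Compute gcd(45, 37).
gcd(45, 37) = 1

Step 2: Check divisibility.
Does 1 divide 12? 12 = 1 x 12, so yes.

By the theorem on linear Diophantine equations, 45k + 37l = 12 has integer solutions if and only if gcd(45, 37) divides 12. Since 1 | 12, solutions exist.

Yes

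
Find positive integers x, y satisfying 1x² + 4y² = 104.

Try small values of x and check whether (104 - 1x²)/4 is a perfect square.
x = 2: 1·2² = 4, so 4y² = 104 - 4 = 100, giving y² = 25, y = 5.
Check: 1·2² + 4·5² = 4 + 100 = 104 ✓

x = 2, y = 5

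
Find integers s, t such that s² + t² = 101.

We need to find integers s, t > 0 such that s² + t² = 101.
Trying s = 1: t² = 101 - 1² = 101 - 1 = 100
t = 10
Check: 1² + 10² = 1 + 100 = 101 ✓

101 = 1² + 10²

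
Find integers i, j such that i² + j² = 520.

We need to find integers i, j > 0 such that i² + j² = 520.
Trying i = 6: j² = 520 - 6² = 520 - 36 = 484
j = 22
Check: 6² + 22² = 36 + 484 = 520 ✓

520 = 6² + 22²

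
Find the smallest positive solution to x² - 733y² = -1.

We need x² = 733y² - 1. Try successive y:
y = 1: x² = 733·1² - 1 = 732, not a perfect square
y = 2: x² = 733·2² - 1 = 2931, not a perfect square
y = 3: x² = 733·3² - 1 = 6596, not a perfect square
...
y = 365: x² = 733·365² - 1 = 97653924 = 9882² ✓
Check: 9882² - 733·365² = 97653924 - 97653925 = -1 ✓

x = 9882, y = 365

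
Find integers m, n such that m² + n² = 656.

We need to find integers m, n > 0 such that m² + n² = 656.
Trying m = 16: n² = 656 - 16² = 656 - 256 = 400
n = 20
Check: 16² + 20² = 256 + 400 = 656 ✓

656 = 16² + 20²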